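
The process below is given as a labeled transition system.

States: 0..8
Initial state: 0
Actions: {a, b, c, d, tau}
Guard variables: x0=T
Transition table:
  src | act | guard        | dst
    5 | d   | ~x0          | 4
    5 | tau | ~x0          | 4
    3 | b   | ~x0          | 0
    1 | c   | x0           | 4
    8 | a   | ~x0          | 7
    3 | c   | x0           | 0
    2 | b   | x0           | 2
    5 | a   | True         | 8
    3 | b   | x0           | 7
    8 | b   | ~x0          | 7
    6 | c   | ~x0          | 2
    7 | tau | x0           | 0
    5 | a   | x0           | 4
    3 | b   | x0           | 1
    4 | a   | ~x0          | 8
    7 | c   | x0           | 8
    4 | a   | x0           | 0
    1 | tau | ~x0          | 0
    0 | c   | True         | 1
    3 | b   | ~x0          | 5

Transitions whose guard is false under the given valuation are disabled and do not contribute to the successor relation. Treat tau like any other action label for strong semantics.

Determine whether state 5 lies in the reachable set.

Answer: UNREACHABLE

Analysis:
Guard filter leaves 11 enabled edge(s).
Layer 0: {0}
Layer 1: {1}  now seen {0,1}
Layer 2: {4}  now seen {0,1,4}
Reachable = {0,1,4}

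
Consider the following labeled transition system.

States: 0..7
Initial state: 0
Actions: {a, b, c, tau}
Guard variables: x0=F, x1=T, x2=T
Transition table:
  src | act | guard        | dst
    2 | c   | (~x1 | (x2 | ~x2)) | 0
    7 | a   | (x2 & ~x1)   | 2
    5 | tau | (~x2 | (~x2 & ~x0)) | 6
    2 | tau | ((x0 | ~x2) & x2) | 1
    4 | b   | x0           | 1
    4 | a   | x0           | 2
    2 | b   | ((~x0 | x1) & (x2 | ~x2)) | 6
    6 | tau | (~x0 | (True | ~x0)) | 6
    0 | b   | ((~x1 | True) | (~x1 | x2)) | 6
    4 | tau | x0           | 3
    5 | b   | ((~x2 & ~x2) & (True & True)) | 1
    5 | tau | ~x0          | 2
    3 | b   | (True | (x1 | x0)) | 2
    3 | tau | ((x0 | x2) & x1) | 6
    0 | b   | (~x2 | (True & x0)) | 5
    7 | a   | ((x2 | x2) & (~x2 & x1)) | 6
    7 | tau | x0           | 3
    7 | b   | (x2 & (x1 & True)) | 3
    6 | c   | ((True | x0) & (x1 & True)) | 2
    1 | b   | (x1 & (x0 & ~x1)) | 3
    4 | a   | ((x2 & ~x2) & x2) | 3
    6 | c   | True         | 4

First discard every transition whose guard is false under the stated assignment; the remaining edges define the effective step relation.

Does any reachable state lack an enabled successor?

Reach set: {0,2,4,6}
  0: b→6  [1 out]
  2: b→6  c→0  [2 out]
  4: ∅  [deadlock]
  6: c→2  c→4  tau→6  [3 out]
trace reaching 4: b·c

Answer: DEADLOCK at state 4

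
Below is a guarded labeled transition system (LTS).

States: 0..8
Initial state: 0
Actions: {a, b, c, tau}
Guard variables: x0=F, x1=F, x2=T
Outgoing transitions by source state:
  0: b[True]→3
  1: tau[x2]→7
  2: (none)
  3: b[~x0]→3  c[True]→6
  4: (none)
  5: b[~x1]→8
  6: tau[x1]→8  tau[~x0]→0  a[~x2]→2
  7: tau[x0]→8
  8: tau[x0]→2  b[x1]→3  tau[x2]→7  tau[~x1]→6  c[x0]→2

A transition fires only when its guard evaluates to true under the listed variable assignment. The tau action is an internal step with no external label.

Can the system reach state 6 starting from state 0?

Answer: REACHABLE

Trace:
After dropping false guards: 8 live edges.
Layer 0: {0}
Layer 1: {3}  total {0,3}
Layer 2: {6}  total {0,3,6}
Reachable = {0,3,6}
trace reaching 6: b·c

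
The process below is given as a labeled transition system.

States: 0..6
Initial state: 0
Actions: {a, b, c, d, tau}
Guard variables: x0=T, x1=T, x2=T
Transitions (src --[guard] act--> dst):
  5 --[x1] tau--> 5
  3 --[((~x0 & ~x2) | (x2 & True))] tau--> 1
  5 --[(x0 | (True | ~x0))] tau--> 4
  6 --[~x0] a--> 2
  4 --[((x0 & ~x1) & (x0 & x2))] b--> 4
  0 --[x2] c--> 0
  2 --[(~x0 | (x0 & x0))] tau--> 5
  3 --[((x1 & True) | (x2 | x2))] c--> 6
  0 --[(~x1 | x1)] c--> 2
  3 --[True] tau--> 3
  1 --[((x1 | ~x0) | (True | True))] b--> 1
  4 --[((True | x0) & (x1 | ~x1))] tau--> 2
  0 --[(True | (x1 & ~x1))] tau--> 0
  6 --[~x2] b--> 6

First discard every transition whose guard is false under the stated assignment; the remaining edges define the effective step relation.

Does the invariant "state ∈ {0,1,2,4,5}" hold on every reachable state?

Answer: INVARIANT HOLDS

Analysis:
Allowed set {0,1,2,4,5}
Reachable = {0,2,4,5}
  0: ok
  2: ok
  4: ok
  5: ok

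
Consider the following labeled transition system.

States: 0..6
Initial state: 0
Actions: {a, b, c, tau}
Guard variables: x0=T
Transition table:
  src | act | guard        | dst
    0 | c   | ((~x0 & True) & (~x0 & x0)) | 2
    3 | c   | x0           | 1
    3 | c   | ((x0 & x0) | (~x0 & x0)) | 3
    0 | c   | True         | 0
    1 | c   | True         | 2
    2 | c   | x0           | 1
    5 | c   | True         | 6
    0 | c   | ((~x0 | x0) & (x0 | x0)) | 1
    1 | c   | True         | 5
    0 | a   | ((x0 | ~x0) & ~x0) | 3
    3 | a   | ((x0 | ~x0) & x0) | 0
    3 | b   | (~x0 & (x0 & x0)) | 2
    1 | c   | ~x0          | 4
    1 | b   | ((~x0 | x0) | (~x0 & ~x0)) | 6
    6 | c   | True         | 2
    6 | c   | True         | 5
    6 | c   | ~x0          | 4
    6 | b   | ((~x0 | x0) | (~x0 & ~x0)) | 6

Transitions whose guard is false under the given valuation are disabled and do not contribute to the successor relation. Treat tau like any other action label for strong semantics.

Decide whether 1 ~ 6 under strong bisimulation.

Answer: BISIMILAR

Analysis:
Bisimulation quotient by refinement:
  round 0: {{0,1,2,3,4,5,6}}
  round 1: {{0,2,5},{1,6},{3},{4}}
  round 2: {{0},{1,6},{2,5},{3},{4}}
stable after 3 split(s): 5 block(s)
class of 1: {1,6}; class of 6: {1,6}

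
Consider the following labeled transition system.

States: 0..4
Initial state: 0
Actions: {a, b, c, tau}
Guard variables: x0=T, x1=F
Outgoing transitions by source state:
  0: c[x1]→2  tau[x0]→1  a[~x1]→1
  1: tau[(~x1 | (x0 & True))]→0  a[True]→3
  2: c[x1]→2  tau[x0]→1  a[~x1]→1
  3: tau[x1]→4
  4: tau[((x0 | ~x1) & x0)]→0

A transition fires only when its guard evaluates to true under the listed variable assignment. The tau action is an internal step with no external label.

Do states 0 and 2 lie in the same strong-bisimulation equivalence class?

Answer: BISIMILAR

Analysis:
Bisimulation quotient by refinement:
  P[0] = {{0,1,2,3,4}}
  P[1] = {{0,1,2},{3},{4}}
  P[2] = {{0,2},{1},{3},{4}}
Fixed point at round 3; 4 class(es).
0∈{0,2}, 2∈{0,2}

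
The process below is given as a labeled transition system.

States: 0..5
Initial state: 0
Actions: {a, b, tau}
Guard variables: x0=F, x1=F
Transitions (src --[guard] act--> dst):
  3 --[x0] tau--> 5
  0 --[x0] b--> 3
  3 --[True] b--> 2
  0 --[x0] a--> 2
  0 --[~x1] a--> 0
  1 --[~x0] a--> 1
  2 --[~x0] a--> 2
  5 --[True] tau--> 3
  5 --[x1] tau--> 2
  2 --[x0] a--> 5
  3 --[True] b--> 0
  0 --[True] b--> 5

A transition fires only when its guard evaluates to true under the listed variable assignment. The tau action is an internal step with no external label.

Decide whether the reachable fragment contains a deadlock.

Answer: DEADLOCK-FREE

Trace:
Reachable = {0,2,3,5}
  0: a→0  b→5  [deg 2]
  2: a→2  [deg 1]
  3: b→0  b→2  [deg 2]
  5: tau→3  [deg 1]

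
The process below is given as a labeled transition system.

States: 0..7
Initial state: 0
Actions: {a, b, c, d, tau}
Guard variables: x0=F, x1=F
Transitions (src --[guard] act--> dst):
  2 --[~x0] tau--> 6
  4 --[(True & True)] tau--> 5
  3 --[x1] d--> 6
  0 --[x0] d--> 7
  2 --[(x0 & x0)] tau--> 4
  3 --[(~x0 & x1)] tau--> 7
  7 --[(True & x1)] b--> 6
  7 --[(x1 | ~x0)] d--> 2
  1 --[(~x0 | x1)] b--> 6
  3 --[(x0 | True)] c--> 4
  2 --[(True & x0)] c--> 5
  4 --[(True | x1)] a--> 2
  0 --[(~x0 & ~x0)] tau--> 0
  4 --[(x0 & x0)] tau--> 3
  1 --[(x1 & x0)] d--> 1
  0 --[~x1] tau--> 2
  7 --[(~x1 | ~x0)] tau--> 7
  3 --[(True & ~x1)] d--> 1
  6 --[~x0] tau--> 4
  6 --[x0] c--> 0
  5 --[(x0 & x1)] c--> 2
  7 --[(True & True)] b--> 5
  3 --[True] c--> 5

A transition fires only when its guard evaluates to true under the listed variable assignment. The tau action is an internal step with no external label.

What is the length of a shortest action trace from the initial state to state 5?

Answer: 4

Working:
Breadth-first toward 5:
  depth 0: {0}
  depth 1: {2}
  depth 2: {6}
  depth 3: {4}
  depth 4: {5}
5 enters at depth 4; path tau·tau·tau·tau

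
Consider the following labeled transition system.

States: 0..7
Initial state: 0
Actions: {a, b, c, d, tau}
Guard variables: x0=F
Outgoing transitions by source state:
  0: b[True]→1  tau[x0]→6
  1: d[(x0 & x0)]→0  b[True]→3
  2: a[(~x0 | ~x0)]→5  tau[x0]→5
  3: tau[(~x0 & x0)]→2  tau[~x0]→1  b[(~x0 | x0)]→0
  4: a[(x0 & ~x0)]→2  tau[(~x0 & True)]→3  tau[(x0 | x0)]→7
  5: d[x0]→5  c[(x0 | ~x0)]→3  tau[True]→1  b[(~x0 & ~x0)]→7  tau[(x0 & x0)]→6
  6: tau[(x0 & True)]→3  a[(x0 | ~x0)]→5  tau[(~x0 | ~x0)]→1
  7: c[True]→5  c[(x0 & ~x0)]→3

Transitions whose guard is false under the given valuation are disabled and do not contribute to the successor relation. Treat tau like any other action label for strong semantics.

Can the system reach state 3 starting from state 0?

Guard filter leaves 12 enabled edge(s).
L0 = {0}
L1 = {1}  now seen {0,1}
L2 = {3}  now seen {0,1,3}
Reachable = {0,1,3}
witness 3: b·b

Answer: REACHABLE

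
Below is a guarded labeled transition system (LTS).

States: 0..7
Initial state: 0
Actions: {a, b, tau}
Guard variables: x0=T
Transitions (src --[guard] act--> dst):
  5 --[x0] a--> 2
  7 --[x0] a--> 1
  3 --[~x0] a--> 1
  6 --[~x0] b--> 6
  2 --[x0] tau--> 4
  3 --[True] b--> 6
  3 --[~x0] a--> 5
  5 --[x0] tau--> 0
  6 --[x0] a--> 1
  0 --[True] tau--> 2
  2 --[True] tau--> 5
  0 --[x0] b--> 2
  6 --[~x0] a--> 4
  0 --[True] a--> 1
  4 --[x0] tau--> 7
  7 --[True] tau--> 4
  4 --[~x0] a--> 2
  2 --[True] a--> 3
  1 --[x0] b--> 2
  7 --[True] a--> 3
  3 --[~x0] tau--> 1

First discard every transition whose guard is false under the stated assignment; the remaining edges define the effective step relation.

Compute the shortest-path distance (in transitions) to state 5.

Answer: 2

Working:
Layered search for 5:
  L0 = {0}
  L1 = {1,2}
  L2 = {3,4,5}
5 enters at depth 2; path b·tau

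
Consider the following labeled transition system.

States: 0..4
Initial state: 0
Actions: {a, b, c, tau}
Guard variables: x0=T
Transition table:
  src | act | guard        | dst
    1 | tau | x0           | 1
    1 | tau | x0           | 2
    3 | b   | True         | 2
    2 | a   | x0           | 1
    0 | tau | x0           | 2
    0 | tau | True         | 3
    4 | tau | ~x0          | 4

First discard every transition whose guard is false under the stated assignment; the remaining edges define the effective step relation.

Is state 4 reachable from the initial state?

Answer: UNREACHABLE

Working:
Guard filter leaves 6 enabled edge(s).
Layer 0: {0}
Layer 1: {2,3}  cumulative {0,2,3}
Layer 2: {1}  cumulative {0,1,2,3}
R = {0,1,2,3}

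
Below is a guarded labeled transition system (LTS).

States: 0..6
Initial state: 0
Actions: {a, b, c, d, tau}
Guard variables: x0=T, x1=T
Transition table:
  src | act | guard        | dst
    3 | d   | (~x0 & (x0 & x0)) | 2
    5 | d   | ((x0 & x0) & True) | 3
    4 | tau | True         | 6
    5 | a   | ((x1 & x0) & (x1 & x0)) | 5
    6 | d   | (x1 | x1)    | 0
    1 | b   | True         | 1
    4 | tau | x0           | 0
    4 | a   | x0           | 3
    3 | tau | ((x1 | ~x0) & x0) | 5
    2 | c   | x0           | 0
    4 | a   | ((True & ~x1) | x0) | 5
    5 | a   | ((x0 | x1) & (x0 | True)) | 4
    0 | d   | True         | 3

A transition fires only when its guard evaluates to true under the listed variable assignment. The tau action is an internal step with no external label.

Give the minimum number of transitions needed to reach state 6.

BFS to 6:
  Layer 0: {0}
  Layer 1: {3}
  Layer 2: {5}
  Layer 3: {4}
  Layer 4: {6}
6 enters at depth 4; path d·tau·a·tau

Answer: 4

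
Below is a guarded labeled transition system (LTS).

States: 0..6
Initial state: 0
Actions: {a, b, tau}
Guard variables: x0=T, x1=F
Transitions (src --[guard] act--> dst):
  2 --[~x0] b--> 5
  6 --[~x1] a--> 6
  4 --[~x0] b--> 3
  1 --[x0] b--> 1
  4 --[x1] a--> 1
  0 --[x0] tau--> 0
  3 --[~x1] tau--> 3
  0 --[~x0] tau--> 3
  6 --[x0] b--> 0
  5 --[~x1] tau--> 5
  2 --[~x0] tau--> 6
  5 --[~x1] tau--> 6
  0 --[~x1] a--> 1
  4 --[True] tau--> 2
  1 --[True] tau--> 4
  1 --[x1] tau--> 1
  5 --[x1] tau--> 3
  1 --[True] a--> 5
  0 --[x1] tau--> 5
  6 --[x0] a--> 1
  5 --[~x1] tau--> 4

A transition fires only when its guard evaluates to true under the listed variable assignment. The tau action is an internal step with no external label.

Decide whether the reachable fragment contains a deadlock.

Reach set: {0,1,2,4,5,6}
  0: a→1  tau→0  [deg 2]
  1: a→5  b→1  tau→4  [deg 3]
  2: ∅  [no exit]
  4: tau→2  [deg 1]
  5: tau→4  tau→5  tau→6  [deg 3]
  6: a→1  a→6  b→0  [deg 3]
trace reaching 2: a·tau·tau

Answer: DEADLOCK at state 2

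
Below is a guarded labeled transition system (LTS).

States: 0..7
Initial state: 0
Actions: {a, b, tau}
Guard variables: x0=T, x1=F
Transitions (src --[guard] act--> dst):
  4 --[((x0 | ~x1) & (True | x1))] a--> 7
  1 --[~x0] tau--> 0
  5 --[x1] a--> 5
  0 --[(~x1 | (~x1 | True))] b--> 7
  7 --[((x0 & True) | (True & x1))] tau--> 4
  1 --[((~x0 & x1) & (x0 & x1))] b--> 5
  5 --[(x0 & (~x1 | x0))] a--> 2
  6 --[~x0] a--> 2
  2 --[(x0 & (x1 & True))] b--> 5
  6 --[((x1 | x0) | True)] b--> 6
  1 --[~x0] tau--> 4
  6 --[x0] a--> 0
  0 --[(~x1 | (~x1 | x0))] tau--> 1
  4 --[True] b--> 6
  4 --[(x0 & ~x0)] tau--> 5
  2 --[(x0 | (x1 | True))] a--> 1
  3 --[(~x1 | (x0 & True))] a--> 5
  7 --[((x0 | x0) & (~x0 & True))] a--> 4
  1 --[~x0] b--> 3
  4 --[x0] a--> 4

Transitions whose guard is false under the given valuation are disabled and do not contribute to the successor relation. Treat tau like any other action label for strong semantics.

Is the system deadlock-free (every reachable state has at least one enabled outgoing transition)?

Answer: DEADLOCK at state 1

Trace:
Reach set: {0,1,4,6,7}
  0: b→7  tau→1  [2 exit(s)]
  1: ∅  [no exit]
  4: a→4  a→7  b→6  [3 exit(s)]
  6: a→0  b→6  [2 exit(s)]
  7: tau→4  [1 exit(s)]
Path to 1: tau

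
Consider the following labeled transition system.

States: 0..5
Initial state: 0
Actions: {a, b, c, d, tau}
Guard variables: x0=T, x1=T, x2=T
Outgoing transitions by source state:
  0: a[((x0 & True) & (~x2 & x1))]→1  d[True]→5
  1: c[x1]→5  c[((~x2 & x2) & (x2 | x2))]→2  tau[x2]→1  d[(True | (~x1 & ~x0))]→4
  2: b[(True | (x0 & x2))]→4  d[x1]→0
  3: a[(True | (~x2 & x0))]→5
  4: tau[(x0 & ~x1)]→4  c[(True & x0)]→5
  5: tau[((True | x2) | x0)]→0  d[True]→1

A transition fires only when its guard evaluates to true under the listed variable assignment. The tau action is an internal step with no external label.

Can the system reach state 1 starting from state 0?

Guard filter leaves 10 enabled edge(s).
Layer 0: {0}
Layer 1: {5}  now seen {0,5}
Layer 2: {1}  now seen {0,1,5}
Layer 3: {4}  now seen {0,1,4,5}
R = {0,1,4,5}
trace reaching 1: d·d

Answer: REACHABLE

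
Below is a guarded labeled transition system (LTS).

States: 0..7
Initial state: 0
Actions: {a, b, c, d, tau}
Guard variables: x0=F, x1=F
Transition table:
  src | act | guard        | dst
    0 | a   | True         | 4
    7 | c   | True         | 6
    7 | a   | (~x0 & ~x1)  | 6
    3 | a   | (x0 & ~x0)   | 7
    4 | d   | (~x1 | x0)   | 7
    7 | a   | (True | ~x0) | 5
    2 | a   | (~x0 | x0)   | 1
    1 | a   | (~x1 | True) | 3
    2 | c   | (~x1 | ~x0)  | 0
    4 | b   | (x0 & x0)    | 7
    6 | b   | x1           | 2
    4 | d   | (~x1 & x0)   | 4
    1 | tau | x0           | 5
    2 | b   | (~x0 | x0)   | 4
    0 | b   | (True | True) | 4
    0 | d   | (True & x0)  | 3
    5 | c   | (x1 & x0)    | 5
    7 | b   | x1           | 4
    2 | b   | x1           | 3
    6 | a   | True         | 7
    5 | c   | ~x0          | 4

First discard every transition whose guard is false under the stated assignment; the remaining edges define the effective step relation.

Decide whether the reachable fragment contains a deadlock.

Reachable = {0,4,5,6,7}
  0: a→4  b→4  [2 out]
  4: d→7  [1 out]
  5: c→4  [1 out]
  6: a→7  [1 out]
  7: a→5  a→6  c→6  [3 out]

Answer: DEADLOCK-FREE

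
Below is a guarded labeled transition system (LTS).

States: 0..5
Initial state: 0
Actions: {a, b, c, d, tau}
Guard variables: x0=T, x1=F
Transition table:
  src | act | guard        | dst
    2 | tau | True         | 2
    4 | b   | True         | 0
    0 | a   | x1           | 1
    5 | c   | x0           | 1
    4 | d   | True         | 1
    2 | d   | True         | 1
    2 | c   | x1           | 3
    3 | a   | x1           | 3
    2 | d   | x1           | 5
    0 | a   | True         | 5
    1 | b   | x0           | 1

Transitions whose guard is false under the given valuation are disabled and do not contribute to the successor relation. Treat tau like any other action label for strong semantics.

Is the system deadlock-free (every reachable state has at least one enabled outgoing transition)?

Answer: DEADLOCK-FREE

Trace:
Reachable = {0,1,5}
  0: a→5  [deg 1]
  1: b→1  [deg 1]
  5: c→1  [deg 1]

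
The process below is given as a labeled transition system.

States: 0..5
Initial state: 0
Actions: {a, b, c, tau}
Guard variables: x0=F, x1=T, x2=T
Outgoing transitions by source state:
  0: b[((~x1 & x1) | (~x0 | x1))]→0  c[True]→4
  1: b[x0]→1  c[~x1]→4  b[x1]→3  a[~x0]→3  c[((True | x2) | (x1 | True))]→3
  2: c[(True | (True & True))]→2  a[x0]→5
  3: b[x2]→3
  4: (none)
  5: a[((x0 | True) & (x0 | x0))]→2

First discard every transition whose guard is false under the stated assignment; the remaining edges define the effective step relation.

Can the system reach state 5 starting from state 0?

After dropping false guards: 7 live edges.
depth 0: {0}
depth 1: {4}  cumulative {0,4}
R = {0,4}

Answer: UNREACHABLE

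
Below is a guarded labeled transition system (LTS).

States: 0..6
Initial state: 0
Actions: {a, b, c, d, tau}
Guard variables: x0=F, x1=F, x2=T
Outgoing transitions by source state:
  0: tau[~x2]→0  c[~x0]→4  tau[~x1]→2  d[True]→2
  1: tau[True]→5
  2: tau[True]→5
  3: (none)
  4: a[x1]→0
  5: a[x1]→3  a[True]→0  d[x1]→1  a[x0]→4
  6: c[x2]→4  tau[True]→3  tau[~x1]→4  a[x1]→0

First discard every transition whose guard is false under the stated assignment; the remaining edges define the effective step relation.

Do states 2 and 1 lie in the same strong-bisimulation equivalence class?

Answer: BISIMILAR

Trace:
Compute ~ classes (split until stable):
  π0 = {{0,1,2,3,4,5,6}}
  π1 = {{0},{1,2},{3,4},{5},{6}}
stable after 2 split(s): 5 block(s)
2∈{1,2}, 1∈{1,2}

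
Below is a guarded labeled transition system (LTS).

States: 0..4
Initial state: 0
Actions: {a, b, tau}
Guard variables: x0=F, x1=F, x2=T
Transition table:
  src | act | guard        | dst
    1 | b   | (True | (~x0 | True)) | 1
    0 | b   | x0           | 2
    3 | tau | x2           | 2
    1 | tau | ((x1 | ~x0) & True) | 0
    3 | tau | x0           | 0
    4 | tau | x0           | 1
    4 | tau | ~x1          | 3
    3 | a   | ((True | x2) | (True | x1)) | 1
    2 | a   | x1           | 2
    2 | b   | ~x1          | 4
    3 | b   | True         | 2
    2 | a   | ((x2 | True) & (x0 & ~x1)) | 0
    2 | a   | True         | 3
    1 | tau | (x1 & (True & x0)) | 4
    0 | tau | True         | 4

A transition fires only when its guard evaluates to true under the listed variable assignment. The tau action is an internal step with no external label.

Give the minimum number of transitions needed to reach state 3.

Layered search for 3:
  L0 = {0}
  L1 = {4}
  L2 = {3}
3 enters at depth 2; path tau·tau

Answer: 2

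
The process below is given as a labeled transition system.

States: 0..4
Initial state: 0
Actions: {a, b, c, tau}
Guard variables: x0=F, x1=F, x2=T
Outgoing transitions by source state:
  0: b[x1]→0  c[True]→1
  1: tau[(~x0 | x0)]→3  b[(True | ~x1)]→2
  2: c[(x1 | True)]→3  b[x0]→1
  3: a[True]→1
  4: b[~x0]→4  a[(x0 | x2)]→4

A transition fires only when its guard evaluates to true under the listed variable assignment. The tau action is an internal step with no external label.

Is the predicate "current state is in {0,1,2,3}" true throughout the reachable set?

Answer: INVARIANT HOLDS

Trace:
Safe = {0,1,2,3}
Reachable = {0,1,2,3}
  0: safe
  1: safe
  2: safe
  3: safe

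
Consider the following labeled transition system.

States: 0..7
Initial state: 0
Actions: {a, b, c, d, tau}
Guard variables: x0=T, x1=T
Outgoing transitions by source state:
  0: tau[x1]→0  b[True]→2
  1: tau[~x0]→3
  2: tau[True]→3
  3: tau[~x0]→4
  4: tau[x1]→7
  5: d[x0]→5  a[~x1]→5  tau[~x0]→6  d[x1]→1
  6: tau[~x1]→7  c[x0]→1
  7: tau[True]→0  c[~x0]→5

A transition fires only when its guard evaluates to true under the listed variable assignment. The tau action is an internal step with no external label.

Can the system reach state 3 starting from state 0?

8 transition(s) survive guard evaluation.
Layer 0: {0}
Layer 1: {2}  now seen {0,2}
Layer 2: {3}  now seen {0,2,3}
Reach set: {0,2,3}
trace reaching 3: b·tau

Answer: REACHABLE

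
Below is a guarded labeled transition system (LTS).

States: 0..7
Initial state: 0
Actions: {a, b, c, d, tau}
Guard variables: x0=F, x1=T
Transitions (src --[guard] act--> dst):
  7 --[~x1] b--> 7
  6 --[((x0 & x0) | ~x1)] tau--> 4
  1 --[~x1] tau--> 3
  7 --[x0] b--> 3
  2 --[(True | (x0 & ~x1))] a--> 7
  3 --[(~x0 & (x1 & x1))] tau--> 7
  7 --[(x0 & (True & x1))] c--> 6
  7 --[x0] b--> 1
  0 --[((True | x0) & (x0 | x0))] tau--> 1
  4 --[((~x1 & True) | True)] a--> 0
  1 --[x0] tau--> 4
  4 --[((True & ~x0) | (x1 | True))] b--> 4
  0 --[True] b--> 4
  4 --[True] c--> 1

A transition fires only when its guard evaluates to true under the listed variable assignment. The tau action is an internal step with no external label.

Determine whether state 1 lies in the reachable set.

6 transition(s) survive guard evaluation.
depth 0: {0}
depth 1: {4}  now seen {0,4}
depth 2: {1}  now seen {0,1,4}
R = {0,1,4}
trace reaching 1: b·c

Answer: REACHABLE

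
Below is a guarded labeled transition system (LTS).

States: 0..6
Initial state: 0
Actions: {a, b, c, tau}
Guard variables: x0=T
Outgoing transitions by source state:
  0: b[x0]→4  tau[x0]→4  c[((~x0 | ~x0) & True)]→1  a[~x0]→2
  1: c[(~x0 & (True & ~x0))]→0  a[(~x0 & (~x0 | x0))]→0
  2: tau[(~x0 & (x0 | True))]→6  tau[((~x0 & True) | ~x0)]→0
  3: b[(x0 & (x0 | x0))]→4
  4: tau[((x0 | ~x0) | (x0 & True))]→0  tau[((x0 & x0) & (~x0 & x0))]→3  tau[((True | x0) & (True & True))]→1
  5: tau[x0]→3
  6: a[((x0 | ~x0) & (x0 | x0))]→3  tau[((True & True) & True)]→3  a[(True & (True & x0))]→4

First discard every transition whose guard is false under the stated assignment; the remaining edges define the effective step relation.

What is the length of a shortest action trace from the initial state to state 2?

Answer: UNREACHABLE

Working:
Layered search for 2:
  depth 0: {0}
  depth 1: {4}
  depth 2: {1}
2 never appears.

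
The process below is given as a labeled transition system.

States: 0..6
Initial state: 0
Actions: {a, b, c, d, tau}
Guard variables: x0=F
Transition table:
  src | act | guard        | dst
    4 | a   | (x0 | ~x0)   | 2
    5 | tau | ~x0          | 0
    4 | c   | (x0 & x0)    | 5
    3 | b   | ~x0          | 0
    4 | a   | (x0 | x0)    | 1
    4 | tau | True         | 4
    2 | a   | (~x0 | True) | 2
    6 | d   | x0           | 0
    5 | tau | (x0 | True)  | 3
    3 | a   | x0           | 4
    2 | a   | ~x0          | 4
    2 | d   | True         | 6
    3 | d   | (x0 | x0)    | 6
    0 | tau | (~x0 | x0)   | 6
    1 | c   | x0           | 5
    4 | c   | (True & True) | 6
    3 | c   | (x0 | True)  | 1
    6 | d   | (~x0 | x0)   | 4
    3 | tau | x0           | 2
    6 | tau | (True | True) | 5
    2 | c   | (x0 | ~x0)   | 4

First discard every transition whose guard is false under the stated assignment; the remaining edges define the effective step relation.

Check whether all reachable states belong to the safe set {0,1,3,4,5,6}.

Safe = {0,1,3,4,5,6}
Reachable = {0,1,2,3,4,5,6}
  0: ✓
  1: ✓
  2: outside
  3: ✓
  4: ✓
  5: ✓
  6: ✓
reach 2 via tau·d·a — violates

Answer: INVARIANT VIOLATED at state 2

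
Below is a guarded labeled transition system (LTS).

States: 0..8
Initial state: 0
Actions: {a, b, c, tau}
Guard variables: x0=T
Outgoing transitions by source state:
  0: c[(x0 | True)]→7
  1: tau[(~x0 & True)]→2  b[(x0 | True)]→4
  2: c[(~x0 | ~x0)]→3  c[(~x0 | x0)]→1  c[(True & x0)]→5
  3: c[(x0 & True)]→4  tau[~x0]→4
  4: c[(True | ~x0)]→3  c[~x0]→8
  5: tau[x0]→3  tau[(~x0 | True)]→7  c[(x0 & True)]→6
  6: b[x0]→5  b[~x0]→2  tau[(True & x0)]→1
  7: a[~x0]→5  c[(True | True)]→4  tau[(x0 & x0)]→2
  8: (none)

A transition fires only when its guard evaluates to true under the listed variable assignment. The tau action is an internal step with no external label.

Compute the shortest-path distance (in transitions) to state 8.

Answer: UNREACHABLE

Trace:
BFS to 8:
  depth 0: {0}
  depth 1: {7}
  depth 2: {2,4}
  depth 3: {1,3,5}
  depth 4: {6}
8 never appears.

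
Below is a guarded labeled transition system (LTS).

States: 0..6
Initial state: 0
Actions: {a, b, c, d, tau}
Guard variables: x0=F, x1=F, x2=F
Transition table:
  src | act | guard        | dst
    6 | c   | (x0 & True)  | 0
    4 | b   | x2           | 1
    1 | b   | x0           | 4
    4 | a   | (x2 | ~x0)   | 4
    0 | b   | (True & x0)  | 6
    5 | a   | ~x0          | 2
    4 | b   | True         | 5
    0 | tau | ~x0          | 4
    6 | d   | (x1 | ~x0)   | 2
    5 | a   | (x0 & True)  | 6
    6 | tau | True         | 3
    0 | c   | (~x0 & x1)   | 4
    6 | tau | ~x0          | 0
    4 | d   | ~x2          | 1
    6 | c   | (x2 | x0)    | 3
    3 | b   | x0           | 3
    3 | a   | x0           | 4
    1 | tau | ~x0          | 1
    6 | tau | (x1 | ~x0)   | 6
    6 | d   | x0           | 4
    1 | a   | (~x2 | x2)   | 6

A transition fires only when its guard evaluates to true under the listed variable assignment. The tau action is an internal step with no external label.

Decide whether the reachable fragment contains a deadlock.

R = {0,1,2,3,4,5,6}
  0: tau→4  [deg 1]
  1: a→6  tau→1  [deg 2]
  2: ∅  [no exit]
  3: ∅  [no exit]
  4: a→4  b→5  d→1  [deg 3]
  5: a→2  [deg 1]
  6: d→2  tau→0  tau→3  tau→6  [deg 4]
Path to 2: tau·b·a

Answer: DEADLOCK at state 2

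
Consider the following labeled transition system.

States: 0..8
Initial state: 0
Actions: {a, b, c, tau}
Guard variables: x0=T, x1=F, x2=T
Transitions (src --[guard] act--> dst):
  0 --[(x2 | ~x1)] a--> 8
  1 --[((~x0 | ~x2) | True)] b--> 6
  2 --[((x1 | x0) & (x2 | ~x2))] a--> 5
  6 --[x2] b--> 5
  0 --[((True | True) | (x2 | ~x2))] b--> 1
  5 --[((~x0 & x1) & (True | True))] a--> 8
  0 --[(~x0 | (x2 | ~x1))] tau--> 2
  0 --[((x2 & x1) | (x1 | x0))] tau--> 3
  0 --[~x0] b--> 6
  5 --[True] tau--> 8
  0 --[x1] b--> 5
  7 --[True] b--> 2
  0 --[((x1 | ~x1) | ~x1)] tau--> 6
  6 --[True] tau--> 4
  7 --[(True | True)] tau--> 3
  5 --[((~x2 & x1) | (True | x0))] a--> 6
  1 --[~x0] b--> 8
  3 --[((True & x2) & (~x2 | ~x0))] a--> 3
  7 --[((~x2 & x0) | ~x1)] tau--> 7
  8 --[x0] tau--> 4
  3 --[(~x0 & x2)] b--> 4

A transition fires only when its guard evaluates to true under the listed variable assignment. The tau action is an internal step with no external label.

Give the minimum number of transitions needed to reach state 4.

Layered search for 4:
  L0 = {0}
  L1 = {1,2,3,6,8}
  L2 = {4,5}
first hit 4 at d=2 via a·tau

Answer: 2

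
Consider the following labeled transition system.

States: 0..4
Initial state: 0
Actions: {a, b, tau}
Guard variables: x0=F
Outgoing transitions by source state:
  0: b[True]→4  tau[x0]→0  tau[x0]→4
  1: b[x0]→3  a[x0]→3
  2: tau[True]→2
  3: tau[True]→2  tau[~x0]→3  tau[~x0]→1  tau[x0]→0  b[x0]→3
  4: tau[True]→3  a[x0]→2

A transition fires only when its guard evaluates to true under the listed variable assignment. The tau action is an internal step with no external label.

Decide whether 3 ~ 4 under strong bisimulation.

Refine partition for ~:
  round 0: {{0,1,2,3,4}}
  round 1: {{0},{1},{2,3,4}}
  round 2: {{0},{1},{2,4},{3}}
  round 3: {{0},{1},{2},{3},{4}}
Fixed point at round 4; 5 class(es).
3∈{3}, 4∈{4}

Answer: NOT BISIMILAR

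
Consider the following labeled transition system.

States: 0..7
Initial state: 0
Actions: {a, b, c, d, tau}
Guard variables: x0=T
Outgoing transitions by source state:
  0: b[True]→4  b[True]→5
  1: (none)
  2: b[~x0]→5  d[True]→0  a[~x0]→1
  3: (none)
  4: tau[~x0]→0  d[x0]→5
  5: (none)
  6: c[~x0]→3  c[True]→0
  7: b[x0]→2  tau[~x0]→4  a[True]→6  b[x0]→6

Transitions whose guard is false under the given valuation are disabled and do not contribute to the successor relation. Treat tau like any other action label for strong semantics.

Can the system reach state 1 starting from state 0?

Answer: UNREACHABLE

Trace:
8 transition(s) survive guard evaluation.
L0 = {0}
L1 = {4,5}  total {0,4,5}
Reach set: {0,4,5}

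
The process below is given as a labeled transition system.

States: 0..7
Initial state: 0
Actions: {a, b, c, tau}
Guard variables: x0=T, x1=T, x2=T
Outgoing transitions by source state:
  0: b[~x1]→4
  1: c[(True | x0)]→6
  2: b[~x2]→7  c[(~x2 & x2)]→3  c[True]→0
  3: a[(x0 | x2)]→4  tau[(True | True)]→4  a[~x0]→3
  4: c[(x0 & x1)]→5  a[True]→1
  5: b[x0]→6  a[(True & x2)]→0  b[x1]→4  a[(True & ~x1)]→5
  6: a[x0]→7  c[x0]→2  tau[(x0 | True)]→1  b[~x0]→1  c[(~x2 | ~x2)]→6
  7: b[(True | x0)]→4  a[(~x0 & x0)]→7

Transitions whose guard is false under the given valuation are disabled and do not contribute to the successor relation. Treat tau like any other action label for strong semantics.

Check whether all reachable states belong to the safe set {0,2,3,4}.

Safe = {0,2,3,4}
Reachable = {0}
  0: ok

Answer: INVARIANT HOLDS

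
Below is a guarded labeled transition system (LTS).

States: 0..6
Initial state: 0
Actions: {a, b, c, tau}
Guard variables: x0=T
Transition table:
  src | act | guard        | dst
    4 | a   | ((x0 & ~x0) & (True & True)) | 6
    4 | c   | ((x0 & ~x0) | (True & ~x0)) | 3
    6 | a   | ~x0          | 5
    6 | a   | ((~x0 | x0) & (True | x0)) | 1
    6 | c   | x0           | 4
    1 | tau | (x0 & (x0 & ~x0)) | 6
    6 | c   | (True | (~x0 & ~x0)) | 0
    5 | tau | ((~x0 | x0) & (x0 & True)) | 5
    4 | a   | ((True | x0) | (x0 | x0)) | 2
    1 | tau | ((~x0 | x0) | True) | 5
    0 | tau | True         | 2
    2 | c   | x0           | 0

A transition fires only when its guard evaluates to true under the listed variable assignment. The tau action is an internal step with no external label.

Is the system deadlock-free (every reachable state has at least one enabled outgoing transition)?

R = {0,2}
  0: tau→2  [1 exit(s)]
  2: c→0  [1 exit(s)]

Answer: DEADLOCK-FREE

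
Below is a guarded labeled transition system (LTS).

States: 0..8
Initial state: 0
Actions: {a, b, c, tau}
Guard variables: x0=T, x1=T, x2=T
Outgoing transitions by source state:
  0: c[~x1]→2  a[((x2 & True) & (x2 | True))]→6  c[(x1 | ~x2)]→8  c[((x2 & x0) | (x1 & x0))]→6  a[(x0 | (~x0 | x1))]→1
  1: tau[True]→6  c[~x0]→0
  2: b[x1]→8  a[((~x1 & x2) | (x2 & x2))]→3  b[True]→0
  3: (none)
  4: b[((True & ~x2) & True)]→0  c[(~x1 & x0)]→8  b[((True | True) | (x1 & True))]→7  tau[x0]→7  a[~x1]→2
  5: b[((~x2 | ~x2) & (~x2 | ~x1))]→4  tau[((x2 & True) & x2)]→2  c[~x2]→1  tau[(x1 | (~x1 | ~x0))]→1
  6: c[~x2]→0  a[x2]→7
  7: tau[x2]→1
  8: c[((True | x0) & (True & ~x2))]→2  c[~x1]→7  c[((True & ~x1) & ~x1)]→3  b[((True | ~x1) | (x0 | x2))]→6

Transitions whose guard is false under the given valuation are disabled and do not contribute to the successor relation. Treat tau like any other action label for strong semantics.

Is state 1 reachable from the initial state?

After dropping false guards: 15 live edges.
L0 = {0}
L1 = {1,6,8}  total {0,1,6,8}
L2 = {7}  total {0,1,6,7,8}
Reachable = {0,1,6,7,8}
trace reaching 1: a

Answer: REACHABLE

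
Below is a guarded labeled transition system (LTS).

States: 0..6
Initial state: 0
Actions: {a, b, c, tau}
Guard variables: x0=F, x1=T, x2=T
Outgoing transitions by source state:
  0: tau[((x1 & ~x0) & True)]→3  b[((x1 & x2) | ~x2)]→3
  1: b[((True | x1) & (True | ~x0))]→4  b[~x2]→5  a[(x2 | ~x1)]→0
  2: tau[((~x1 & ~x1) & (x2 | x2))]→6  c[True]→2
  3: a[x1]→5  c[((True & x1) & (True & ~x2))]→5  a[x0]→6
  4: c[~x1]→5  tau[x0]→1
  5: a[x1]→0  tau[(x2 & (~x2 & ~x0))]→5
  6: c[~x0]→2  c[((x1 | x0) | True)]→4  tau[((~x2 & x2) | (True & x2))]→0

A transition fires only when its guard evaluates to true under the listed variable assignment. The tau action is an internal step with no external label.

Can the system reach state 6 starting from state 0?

Answer: UNREACHABLE

Analysis:
10 transition(s) survive guard evaluation.
depth 0: {0}
depth 1: {3}  now seen {0,3}
depth 2: {5}  now seen {0,3,5}
R = {0,3,5}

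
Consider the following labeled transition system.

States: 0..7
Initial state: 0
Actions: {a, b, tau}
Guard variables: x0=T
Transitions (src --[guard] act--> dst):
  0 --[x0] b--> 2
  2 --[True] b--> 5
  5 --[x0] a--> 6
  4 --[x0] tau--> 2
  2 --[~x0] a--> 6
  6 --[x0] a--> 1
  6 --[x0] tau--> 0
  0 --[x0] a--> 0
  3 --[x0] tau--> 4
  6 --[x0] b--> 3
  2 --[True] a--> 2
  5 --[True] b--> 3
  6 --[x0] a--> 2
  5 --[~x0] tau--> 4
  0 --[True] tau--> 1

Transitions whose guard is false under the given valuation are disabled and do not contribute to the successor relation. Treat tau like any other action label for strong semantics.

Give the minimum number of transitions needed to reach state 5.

BFS to 5:
  depth 0: {0}
  depth 1: {1,2}
  depth 2: {5}
first hit 5 at d=2 via b·b

Answer: 2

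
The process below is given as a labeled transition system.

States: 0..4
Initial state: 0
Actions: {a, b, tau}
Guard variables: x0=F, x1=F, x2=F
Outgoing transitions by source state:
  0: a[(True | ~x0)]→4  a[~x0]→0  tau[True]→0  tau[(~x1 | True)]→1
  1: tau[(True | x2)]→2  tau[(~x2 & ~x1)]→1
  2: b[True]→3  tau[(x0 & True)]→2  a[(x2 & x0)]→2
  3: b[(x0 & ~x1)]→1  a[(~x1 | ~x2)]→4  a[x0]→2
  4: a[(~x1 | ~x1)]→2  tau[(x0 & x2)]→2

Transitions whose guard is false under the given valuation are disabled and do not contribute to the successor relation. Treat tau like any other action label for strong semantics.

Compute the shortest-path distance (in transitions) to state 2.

Breadth-first toward 2:
  depth 0: {0}
  depth 1: {1,4}
  depth 2: {2}
first hit 2 at d=2 via a·a

Answer: 2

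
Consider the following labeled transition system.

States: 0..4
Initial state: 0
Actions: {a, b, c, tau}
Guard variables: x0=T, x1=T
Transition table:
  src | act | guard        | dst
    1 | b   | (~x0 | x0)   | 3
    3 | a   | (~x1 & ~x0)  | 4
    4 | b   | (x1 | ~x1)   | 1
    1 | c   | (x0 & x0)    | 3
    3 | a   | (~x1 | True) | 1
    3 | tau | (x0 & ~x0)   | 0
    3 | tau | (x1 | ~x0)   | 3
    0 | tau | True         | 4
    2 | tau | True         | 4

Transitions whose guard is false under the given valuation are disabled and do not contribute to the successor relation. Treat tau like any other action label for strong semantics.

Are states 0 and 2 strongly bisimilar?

Compute ~ classes (split until stable):
  π0 = {{0,1,2,3,4}}
  π1 = {{0,2},{1},{3},{4}}
stable after 2 split(s): 4 block(s)
0∈{0,2}, 2∈{0,2}

Answer: BISIMILAR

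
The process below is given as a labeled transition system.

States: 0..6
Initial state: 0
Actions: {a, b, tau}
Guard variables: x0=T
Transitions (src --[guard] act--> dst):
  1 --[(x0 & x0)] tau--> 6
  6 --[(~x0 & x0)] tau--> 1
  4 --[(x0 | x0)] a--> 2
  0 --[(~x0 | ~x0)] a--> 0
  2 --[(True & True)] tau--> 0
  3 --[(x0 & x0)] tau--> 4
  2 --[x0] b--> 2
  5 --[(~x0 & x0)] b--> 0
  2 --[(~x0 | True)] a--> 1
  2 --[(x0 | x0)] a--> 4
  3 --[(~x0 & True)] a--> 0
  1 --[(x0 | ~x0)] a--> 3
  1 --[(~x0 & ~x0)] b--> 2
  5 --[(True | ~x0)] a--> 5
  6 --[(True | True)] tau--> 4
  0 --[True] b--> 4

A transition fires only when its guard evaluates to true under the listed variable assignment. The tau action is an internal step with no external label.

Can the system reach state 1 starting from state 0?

Answer: REACHABLE

Analysis:
Guard filter leaves 11 enabled edge(s).
Layer 0: {0}
Layer 1: {4}  now seen {0,4}
Layer 2: {2}  now seen {0,2,4}
Layer 3: {1}  now seen {0,1,2,4}
Layer 4: {3,6}  now seen {0,1,2,3,4,6}
R = {0,1,2,3,4,6}
Path to 1: b·a·a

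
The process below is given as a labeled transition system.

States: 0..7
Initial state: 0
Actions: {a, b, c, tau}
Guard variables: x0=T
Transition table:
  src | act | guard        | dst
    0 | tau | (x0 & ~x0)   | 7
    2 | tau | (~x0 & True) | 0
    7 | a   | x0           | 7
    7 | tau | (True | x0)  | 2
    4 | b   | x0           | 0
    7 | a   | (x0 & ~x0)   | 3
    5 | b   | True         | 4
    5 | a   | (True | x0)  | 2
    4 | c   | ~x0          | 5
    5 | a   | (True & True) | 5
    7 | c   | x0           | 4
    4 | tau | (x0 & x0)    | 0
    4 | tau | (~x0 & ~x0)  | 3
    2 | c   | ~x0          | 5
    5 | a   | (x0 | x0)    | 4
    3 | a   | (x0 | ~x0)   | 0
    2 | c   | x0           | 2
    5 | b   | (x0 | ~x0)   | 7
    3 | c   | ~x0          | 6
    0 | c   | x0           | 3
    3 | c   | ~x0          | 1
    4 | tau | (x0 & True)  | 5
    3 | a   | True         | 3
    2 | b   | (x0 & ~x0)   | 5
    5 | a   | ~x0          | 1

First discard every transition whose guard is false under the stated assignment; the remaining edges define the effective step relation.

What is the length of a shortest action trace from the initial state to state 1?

Answer: UNREACHABLE

Working:
BFS to 1:
  depth 0: {0}
  depth 1: {3}
1 never appears.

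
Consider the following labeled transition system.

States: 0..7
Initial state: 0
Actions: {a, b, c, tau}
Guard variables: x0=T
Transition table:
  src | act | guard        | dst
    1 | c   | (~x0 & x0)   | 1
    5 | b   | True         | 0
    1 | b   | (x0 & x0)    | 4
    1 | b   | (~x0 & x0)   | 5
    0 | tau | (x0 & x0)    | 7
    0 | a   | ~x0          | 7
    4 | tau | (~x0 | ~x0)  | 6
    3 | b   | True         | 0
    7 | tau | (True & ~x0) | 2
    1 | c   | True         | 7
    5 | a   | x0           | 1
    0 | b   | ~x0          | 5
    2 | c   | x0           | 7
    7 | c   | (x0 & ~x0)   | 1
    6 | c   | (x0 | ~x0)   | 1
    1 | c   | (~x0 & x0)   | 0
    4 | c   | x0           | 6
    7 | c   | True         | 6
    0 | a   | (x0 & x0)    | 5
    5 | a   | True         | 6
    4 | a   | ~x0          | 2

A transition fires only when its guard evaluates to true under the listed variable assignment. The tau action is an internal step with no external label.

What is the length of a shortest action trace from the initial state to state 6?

Layered search for 6:
  depth 0: {0}
  depth 1: {5,7}
  depth 2: {1,6}
6 enters at depth 2; path a·a

Answer: 2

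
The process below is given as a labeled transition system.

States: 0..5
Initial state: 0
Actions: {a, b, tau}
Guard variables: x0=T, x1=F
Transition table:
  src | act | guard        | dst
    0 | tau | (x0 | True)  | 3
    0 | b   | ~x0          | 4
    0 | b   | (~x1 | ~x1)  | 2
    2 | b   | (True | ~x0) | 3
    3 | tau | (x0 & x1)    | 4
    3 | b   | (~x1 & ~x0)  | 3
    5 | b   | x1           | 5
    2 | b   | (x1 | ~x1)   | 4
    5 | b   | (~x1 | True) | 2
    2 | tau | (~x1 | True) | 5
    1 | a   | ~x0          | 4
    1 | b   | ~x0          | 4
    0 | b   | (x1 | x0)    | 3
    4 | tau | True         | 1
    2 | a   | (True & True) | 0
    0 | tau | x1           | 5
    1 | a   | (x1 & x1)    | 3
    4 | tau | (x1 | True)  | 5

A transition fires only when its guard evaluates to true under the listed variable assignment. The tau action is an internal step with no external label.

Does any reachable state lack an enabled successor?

Answer: DEADLOCK at state 1

Analysis:
Reach set: {0,1,2,3,4,5}
  0: b→2  b→3  tau→3  [deg 3]
  1: ∅  [STUCK]
  2: a→0  b→3  b→4  tau→5  [deg 4]
  3: ∅  [STUCK]
  4: tau→1  tau→5  [deg 2]
  5: b→2  [deg 1]
Path to 1: b·b·tau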